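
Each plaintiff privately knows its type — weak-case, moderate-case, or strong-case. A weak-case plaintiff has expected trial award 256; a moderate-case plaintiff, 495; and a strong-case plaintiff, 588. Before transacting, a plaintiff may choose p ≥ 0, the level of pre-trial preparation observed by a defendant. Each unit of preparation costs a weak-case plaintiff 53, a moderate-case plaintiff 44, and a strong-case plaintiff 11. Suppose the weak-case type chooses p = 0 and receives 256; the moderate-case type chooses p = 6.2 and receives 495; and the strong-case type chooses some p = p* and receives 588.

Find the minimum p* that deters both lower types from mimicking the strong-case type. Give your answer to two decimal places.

Weak-case type (on-path payoff 256) won't mimic when 256 ≥ 588 − 53·p*, i.e. p* ≥ 6.26.
Moderate-case type (on-path payoff 495 − 44×6.2 = 222.2) won't mimic when 222.2 ≥ 588 − 44·p*, i.e. p* ≥ 8.31.
Both must hold, so p* = max(6.26, 8.31) = 8.31. The moderate-case type's constraint binds.

8.31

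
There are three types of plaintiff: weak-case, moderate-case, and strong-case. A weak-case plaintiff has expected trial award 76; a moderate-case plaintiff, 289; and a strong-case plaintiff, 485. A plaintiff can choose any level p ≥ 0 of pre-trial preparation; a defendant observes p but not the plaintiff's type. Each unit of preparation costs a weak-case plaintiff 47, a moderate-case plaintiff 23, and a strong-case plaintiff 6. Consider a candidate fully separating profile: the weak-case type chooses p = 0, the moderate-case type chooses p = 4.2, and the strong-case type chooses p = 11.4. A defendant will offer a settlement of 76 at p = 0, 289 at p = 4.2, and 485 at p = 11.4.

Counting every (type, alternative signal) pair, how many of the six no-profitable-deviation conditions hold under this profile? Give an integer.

Strong-case (own payoff 485 − 6×11.4 = 416.6): to p=0 gives 76 → no gain ✓; to p=4.2 gives 289 − 6×4.2 = 263.8 → no gain ✓.
Moderate-case (own payoff 289 − 23×4.2 = 192.4): to p=0 gives 76 → no gain ✓; to p=11.4 gives 485 − 23×11.4 = 222.8 → profitable ✗.
Weak-case (own payoff 76): to p=4.2 gives 289 − 47×4.2 = 91.6 → profitable ✗; to p=11.4 gives 485 − 47×11.4 = -50.8 → no gain ✓.
4 of the 6 constraints hold; not an equilibrium.

4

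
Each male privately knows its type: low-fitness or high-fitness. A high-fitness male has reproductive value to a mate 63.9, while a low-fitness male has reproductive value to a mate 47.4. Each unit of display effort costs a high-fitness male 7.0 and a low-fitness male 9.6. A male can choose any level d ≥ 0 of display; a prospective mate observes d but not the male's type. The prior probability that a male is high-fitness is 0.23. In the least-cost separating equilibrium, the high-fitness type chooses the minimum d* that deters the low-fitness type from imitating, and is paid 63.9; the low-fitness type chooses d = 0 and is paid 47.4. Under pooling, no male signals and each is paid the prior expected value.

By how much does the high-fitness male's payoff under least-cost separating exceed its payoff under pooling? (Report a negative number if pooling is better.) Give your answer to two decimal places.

0.67

Least-cost separating signal: d* solves 47.4 = 63.9 − 9.6·d*, so d* = (63.9 − 47.4)/9.6 ≈ 1.7188.
High-fitness type's separating payoff: 63.9 − 7.0 × d* = 63.9 − 7.0 × (63.9 − 47.4)/9.6 = 63.9 − 115.5/9.6 ≈ 51.8688.
Pooling payoff: 0.23 × 63.9 + 0.77 × 47.4 = 51.195.
Difference: 51.8688 − 51.195 = 0.6738, i.e. 0.67 to two decimal places.
The high-fitness type prefers to separate.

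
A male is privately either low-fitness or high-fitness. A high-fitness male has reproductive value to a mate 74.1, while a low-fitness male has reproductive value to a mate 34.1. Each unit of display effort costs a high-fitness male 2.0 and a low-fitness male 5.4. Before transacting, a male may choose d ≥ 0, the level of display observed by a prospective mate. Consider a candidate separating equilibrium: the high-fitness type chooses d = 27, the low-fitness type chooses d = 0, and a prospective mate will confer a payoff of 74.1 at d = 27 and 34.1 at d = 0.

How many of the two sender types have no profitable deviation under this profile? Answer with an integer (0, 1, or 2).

1

High-fitness type: signal → 74.1 − 2.0 × 27 = 20.1; deviate to 0 → 34.1. IC fails (20.1 < 34.1).
Low-fitness type: stay at 0 → 34.1; mimic → 74.1 − 5.4 × 27 = -71.7. IC holds (34.1 ≥ -71.7).
1 of 2 constraints hold, so this profile is not an equilibrium.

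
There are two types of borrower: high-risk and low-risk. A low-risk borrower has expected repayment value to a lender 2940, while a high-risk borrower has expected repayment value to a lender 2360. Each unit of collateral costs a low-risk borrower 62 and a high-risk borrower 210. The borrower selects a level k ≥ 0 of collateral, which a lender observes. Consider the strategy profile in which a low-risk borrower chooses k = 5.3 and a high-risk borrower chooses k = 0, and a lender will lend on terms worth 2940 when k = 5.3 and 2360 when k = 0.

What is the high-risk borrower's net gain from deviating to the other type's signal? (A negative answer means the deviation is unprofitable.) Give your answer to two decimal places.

Playing k = 0 the high-risk borrower receives 2360.
Deviating to k = 5.3 brings payment 2940 at cost 210 × 5.3 = 1113, netting 1827.
Gain from deviating: 1827 − 2360 = -533.00.
The gain is negative, so the high-risk type's incentive-compatibility constraint is satisfied.

-533.00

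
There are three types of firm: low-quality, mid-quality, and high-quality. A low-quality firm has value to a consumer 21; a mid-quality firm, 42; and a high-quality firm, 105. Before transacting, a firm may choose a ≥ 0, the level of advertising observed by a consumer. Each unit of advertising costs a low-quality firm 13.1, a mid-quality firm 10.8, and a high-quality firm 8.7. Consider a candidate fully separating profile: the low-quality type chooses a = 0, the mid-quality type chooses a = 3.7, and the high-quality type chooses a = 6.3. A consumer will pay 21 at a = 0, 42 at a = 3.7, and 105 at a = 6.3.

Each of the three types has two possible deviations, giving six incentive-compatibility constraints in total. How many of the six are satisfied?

Mid-quality (own payoff 42 − 10.8×3.7 = 2.04): to a=0 gives 21 → profitable ✗; to a=6.3 gives 105 − 10.8×6.3 = 36.96 → profitable ✗.
High-quality (own payoff 105 − 8.7×6.3 = 50.19): to a=0 gives 21 → no gain ✓; to a=3.7 gives 42 − 8.7×3.7 = 9.81 → no gain ✓.
Low-quality (own payoff 21): to a=3.7 gives 42 − 13.1×3.7 = -6.47 → no gain ✓; to a=6.3 gives 105 − 13.1×6.3 = 22.47 → profitable ✗.
3 of the 6 constraints hold; not an equilibrium.

3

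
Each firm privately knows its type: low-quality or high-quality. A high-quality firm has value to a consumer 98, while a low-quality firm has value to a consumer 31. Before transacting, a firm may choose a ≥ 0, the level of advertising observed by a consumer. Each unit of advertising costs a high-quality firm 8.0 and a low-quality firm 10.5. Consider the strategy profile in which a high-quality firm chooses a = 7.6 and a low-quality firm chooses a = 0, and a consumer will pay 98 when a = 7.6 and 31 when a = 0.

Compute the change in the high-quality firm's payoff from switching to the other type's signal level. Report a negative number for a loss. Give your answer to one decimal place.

-6.2

Playing a = 7.6 the high-quality firm receives 98 − 8.0 × 7.6 = 37.2.
Deviating to a = 0 yields 31 instead.
Gain from deviating: 31 − 37.2 = -6.2.
The gain is negative, so the high-quality type's incentive-compatibility constraint is satisfied.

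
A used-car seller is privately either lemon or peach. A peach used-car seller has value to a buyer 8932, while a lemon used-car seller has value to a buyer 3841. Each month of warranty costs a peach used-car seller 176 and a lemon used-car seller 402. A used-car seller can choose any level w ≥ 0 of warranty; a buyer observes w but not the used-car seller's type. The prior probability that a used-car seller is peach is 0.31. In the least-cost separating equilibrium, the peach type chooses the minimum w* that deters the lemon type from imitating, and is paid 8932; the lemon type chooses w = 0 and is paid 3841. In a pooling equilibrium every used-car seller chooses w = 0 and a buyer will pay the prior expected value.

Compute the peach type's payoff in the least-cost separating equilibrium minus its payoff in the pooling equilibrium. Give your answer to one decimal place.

Least-cost separating signal: w* solves 3841 = 8932 − 402·w*, so w* = (8932 − 3841)/402 ≈ 12.6642.
Peach type's separating payoff: 8932 − 176 × w* = 8932 − 176 × (8932 − 3841)/402 = 8932 − 896016/402 ≈ 6703.104.
Pooling payoff: 0.31 × 8932 + 0.69 × 3841 = 5419.21.
Difference: 6703.104 − 5419.21 = 1283.894, i.e. 1283.9 to one decimal place.
The peach type prefers to separate.

1283.9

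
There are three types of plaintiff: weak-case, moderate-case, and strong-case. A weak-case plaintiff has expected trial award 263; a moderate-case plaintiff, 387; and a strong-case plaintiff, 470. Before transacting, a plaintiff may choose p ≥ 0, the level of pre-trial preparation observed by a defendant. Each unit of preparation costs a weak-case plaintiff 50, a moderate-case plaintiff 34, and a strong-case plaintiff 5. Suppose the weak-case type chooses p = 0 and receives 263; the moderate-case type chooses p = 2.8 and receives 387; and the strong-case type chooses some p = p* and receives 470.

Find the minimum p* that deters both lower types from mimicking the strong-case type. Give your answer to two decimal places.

5.24

Weak-case type (on-path payoff 263) won't mimic when 263 ≥ 470 − 50·p*, i.e. p* ≥ 4.14.
Moderate-case type (on-path payoff 387 − 34×2.8 = 291.8) won't mimic when 291.8 ≥ 470 − 34·p*, i.e. p* ≥ 5.24.
Both must hold, so p* = max(4.14, 5.24) = 5.24. The moderate-case type's constraint binds.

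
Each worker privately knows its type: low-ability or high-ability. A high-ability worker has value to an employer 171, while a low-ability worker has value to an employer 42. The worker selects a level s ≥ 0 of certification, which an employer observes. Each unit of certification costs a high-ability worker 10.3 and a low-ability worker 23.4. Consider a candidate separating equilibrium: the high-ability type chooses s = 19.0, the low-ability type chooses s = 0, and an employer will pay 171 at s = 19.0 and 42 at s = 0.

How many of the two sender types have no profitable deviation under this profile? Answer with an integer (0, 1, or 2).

1

High-ability type: signal → 171 − 10.3 × 19.0 = -24.7; deviate to 0 → 42. IC fails (-24.7 < 42).
Low-ability type: stay at 0 → 42; mimic → 171 − 23.4 × 19.0 = -273.6. IC holds (42 ≥ -273.6).
1 of 2 constraints hold, so this profile is not an equilibrium.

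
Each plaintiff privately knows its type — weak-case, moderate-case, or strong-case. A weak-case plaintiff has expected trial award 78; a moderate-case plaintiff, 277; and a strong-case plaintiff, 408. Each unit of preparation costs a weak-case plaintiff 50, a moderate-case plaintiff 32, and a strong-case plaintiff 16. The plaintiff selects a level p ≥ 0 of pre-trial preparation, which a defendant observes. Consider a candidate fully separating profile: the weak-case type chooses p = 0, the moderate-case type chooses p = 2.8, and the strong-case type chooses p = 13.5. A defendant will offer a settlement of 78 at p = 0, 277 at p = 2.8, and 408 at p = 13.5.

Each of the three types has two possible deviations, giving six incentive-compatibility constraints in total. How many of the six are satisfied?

4

Moderate-case (own payoff 277 − 32×2.8 = 187.4): to p=0 gives 78 → no gain ✓; to p=13.5 gives 408 − 32×13.5 = -24 → no gain ✓.
Strong-case (own payoff 408 − 16×13.5 = 192): to p=0 gives 78 → no gain ✓; to p=2.8 gives 277 − 16×2.8 = 232.2 → profitable ✗.
Weak-case (own payoff 78): to p=2.8 gives 277 − 50×2.8 = 137 → profitable ✗; to p=13.5 gives 408 − 50×13.5 = -267 → no gain ✓.
4 of the 6 constraints hold; not an equilibrium.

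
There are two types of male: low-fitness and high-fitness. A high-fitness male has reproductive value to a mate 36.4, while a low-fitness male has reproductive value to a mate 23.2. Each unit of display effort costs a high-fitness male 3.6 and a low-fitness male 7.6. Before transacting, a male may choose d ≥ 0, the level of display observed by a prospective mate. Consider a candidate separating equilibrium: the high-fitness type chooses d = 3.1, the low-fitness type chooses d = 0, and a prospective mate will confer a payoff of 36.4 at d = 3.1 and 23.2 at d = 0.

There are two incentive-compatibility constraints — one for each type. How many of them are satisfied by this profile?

2

Low-fitness type: stay at 0 → 23.2; mimic → 36.4 − 7.6 × 3.1 = 12.84. IC holds (23.2 ≥ 12.84).
High-fitness type: signal → 36.4 − 3.6 × 3.1 = 25.24; deviate to 0 → 23.2. IC holds (25.24 ≥ 23.2).
2 of 2 constraints hold, so this is a separating equilibrium.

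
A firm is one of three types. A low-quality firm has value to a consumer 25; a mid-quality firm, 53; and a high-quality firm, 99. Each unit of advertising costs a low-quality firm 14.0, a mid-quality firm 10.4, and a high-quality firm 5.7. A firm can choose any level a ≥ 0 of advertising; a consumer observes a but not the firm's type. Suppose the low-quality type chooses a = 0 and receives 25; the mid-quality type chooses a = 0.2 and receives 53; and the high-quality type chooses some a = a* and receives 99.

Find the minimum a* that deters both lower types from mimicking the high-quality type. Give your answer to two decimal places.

5.29

Low-quality type (on-path payoff 25) won't mimic when 25 ≥ 99 − 14.0·a*, i.e. a* ≥ 5.29.
Mid-quality type (on-path payoff 53 − 10.4×0.2 = 50.92) won't mimic when 50.92 ≥ 99 − 10.4·a*, i.e. a* ≥ 4.62.
Both must hold, so a* = max(5.29, 4.62) = 5.29. The low-quality type's constraint binds.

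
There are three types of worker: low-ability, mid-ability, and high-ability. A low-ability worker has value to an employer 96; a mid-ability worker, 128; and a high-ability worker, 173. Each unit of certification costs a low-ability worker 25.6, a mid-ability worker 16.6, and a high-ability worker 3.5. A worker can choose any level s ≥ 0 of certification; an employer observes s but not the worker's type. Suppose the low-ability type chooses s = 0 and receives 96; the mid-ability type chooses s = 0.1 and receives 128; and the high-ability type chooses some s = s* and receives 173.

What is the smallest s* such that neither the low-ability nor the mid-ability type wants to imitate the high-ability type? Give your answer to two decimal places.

Mid-ability type (on-path payoff 128 − 16.6×0.1 = 126.34) won't mimic when 126.34 ≥ 173 − 16.6·s*, i.e. s* ≥ 2.81.
Low-ability type (on-path payoff 96) won't mimic when 96 ≥ 173 − 25.6·s*, i.e. s* ≥ 3.01.
Both must hold, so s* = max(3.01, 2.81) = 3.01. The low-ability type's constraint binds.

3.01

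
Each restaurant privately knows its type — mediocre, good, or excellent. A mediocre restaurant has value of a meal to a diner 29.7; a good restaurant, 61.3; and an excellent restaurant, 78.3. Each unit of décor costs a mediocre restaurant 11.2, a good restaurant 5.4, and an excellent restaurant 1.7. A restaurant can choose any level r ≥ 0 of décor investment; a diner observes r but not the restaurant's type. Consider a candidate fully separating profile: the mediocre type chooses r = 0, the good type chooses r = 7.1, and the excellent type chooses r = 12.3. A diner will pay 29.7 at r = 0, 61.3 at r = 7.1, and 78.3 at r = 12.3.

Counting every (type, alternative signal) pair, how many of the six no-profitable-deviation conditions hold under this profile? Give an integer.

Good (own payoff 61.3 − 5.4×7.1 = 22.96): to r=0 gives 29.7 → profitable ✗; to r=12.3 gives 78.3 − 5.4×12.3 = 11.88 → no gain ✓.
Mediocre (own payoff 29.7): to r=7.1 gives 61.3 − 11.2×7.1 = -18.22 → no gain ✓; to r=12.3 gives 78.3 − 11.2×12.3 = -59.46 → no gain ✓.
Excellent (own payoff 78.3 − 1.7×12.3 = 57.39): to r=0 gives 29.7 → no gain ✓; to r=7.1 gives 61.3 − 1.7×7.1 = 49.23 → no gain ✓.
5 of the 6 constraints hold; not an equilibrium.

5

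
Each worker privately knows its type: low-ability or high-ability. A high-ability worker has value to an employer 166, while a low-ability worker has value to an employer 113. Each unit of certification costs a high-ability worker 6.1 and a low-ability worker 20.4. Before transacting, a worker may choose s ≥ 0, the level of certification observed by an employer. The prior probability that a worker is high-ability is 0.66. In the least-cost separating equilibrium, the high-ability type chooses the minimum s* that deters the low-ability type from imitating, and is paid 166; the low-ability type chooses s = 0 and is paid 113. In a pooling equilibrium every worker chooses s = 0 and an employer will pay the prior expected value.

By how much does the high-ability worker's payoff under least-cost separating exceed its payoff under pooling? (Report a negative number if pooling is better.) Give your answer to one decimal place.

Least-cost separating signal: s* solves 113 = 166 − 20.4·s*, so s* = (166 − 113)/20.4 ≈ 2.5980.
High-ability type's separating payoff: 166 − 6.1 × s* = 166 − 6.1 × (166 − 113)/20.4 = 166 − 323.3/20.4 ≈ 150.152.
Pooling payoff: 0.66 × 166 + 0.34 × 113 = 147.98.
Difference: 150.152 − 147.98 = 2.172, i.e. 2.2 to one decimal place.
The high-ability type prefers to separate.

2.2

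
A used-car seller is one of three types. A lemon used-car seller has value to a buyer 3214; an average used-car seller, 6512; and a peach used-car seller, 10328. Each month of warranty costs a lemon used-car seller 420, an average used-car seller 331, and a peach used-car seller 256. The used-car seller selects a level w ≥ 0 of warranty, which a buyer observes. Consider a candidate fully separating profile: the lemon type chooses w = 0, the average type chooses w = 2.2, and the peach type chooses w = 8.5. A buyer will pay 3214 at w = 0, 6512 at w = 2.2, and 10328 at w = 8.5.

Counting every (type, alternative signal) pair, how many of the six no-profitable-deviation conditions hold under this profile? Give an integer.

Lemon (own payoff 3214): to w=2.2 gives 6512 − 420×2.2 = 5588 → profitable ✗; to w=8.5 gives 10328 − 420×8.5 = 6758 → profitable ✗.
Peach (own payoff 10328 − 256×8.5 = 8152): to w=0 gives 3214 → no gain ✓; to w=2.2 gives 6512 − 256×2.2 = 5948.8 → no gain ✓.
Average (own payoff 6512 − 331×2.2 = 5783.8): to w=0 gives 3214 → no gain ✓; to w=8.5 gives 10328 − 331×8.5 = 7514.5 → profitable ✗.
3 of the 6 constraints hold; not an equilibrium.

3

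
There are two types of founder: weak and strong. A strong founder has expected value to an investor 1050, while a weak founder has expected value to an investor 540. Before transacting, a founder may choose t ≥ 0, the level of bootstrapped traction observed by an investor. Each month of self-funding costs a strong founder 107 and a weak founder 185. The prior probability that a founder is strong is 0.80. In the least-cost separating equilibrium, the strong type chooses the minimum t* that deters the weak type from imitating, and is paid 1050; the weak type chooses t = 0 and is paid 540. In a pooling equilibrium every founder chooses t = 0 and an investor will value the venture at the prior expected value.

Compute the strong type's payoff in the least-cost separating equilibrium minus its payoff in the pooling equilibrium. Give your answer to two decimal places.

Least-cost separating signal: t* solves 540 = 1050 − 185·t*, so t* = (1050 − 540)/185 ≈ 2.7568.
Strong type's separating payoff: 1050 − 107 × t* = 1050 − 107 × (1050 − 540)/185 = 1050 − 54570/185 ≈ 755.0270.
Pooling payoff: 0.80 × 1050 + 0.20 × 540 = 948.
Difference: 755.0270 − 948 = -192.973, i.e. -192.97 to two decimal places.
The strong type would prefer the pooling outcome.

-192.97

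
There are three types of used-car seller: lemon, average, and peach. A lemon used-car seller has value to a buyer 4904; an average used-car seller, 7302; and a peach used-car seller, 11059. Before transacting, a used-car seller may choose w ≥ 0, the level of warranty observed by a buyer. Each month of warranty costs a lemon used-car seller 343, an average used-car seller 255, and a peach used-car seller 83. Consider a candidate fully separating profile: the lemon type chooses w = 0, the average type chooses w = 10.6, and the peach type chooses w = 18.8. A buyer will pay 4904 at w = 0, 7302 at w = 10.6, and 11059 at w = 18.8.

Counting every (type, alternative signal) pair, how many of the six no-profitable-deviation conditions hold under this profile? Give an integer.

4

Lemon (own payoff 4904): to w=10.6 gives 7302 − 343×10.6 = 3666.2 → no gain ✓; to w=18.8 gives 11059 − 343×18.8 = 4610.6 → no gain ✓.
Peach (own payoff 11059 − 83×18.8 = 9498.6): to w=0 gives 4904 → no gain ✓; to w=10.6 gives 7302 − 83×10.6 = 6422.2 → no gain ✓.
Average (own payoff 7302 − 255×10.6 = 4599): to w=0 gives 4904 → profitable ✗; to w=18.8 gives 11059 − 255×18.8 = 6265 → profitable ✗.
4 of the 6 constraints hold; not an equilibrium.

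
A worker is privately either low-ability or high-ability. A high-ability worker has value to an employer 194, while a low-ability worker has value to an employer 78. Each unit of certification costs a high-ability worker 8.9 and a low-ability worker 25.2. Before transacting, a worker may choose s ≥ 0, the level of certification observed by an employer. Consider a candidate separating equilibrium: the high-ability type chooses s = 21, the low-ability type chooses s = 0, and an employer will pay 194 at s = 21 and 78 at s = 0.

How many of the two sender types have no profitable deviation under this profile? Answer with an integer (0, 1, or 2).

Low-ability type: stay at 0 → 78; mimic → 194 − 25.2 × 21 = -335.2. IC holds (78 ≥ -335.2).
High-ability type: signal → 194 − 8.9 × 21 = 7.1; deviate to 0 → 78. IC fails (7.1 < 78).
1 of 2 constraints hold, so this profile is not an equilibrium.

1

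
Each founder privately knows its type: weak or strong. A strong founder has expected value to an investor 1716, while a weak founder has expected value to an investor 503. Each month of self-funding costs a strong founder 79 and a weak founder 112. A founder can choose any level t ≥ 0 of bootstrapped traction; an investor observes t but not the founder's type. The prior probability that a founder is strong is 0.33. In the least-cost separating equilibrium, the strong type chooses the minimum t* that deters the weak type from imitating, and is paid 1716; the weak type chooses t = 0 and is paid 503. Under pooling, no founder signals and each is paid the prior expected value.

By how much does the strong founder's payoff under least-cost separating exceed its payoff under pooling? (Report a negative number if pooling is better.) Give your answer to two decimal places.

Least-cost separating signal: t* solves 503 = 1716 − 112·t*, so t* = (1716 − 503)/112 ≈ 10.8304.
Strong type's separating payoff: 1716 − 79 × t* = 1716 − 79 × (1716 − 503)/112 = 1716 − 95827/112 ≈ 860.4018.
Pooling payoff: 0.33 × 1716 + 0.67 × 503 = 903.29.
Difference: 860.4018 − 903.29 = -42.8882, i.e. -42.89 to two decimal places.
The strong type would prefer the pooling outcome.

-42.89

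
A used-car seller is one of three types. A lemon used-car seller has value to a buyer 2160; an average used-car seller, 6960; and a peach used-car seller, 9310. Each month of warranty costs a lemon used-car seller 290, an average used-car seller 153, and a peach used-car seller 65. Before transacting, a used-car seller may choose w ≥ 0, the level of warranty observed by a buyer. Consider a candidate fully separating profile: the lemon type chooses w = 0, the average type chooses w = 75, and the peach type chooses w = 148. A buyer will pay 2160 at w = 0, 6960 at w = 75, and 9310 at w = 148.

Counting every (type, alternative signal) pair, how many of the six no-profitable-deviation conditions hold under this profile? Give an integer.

Peach (own payoff 9310 − 65×148 = -310): to w=0 gives 2160 → profitable ✗; to w=75 gives 6960 − 65×75 = 2085 → profitable ✗.
Average (own payoff 6960 − 153×75 = -4515): to w=0 gives 2160 → profitable ✗; to w=148 gives 9310 − 153×148 = -13334 → no gain ✓.
Lemon (own payoff 2160): to w=75 gives 6960 − 290×75 = -14790 → no gain ✓; to w=148 gives 9310 − 290×148 = -33610 → no gain ✓.
3 of the 6 constraints hold; not an equilibrium.

3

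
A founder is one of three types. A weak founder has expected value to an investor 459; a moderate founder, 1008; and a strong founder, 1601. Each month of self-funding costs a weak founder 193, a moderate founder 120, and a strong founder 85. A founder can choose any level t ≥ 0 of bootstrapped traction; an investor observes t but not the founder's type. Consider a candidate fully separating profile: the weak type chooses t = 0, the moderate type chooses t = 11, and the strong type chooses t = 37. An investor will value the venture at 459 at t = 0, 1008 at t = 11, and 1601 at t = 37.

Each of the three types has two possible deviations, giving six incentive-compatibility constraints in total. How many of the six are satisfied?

3

Weak (own payoff 459): to t=11 gives 1008 − 193×11 = -1115 → no gain ✓; to t=37 gives 1601 − 193×37 = -5540 → no gain ✓.
Strong (own payoff 1601 − 85×37 = -1544): to t=0 gives 459 → profitable ✗; to t=11 gives 1008 − 85×11 = 73 → profitable ✗.
Moderate (own payoff 1008 − 120×11 = -312): to t=0 gives 459 → profitable ✗; to t=37 gives 1601 − 120×37 = -2839 → no gain ✓.
3 of the 6 constraints hold; not an equilibrium.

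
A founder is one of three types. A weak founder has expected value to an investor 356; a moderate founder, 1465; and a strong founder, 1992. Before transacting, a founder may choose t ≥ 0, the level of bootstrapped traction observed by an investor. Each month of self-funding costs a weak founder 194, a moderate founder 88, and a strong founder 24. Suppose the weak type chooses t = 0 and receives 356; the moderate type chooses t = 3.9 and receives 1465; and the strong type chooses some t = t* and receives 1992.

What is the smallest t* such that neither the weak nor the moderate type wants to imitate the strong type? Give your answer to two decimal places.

9.89

Weak type (on-path payoff 356) won't mimic when 356 ≥ 1992 − 194·t*, i.e. t* ≥ 8.43.
Moderate type (on-path payoff 1465 − 88×3.9 = 1121.8) won't mimic when 1121.8 ≥ 1992 − 88·t*, i.e. t* ≥ 9.89.
Both must hold, so t* = max(8.43, 9.89) = 9.89. The moderate type's constraint binds.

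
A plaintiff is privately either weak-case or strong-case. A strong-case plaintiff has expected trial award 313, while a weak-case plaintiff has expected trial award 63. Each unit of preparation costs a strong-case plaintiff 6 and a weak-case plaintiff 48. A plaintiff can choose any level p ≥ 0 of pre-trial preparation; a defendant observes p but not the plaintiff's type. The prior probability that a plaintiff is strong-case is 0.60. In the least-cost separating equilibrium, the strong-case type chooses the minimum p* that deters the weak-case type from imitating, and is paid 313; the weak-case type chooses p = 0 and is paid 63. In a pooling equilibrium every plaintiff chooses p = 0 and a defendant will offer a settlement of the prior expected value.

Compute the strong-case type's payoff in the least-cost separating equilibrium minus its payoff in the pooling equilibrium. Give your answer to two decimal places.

Least-cost separating signal: p* solves 63 = 313 − 48·p*, so p* = (313 − 63)/48 ≈ 5.2083.
Strong-case type's separating payoff: 313 − 6 × p* = 313 − 6 × (313 − 63)/48 = 313 − 1500/48 = 281.75.
Pooling payoff: 0.60 × 313 + 0.40 × 63 = 213.
Difference: 281.75 − 213 = 68.75.
The strong-case type prefers to separate.

68.75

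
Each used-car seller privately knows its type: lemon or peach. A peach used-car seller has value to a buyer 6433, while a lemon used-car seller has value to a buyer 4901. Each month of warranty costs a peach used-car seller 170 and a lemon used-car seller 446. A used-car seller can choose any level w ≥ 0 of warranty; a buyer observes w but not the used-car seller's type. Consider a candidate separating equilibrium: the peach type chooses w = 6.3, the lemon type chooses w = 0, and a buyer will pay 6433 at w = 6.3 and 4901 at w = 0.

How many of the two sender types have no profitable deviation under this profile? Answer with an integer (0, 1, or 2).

Peach type: signal → 6433 − 170 × 6.3 = 5362; deviate to 0 → 4901. IC holds (5362 ≥ 4901).
Lemon type: stay at 0 → 4901; mimic → 6433 − 446 × 6.3 = 3623.2. IC holds (4901 ≥ 3623.2).
2 of 2 constraints hold, so this is a separating equilibrium.

2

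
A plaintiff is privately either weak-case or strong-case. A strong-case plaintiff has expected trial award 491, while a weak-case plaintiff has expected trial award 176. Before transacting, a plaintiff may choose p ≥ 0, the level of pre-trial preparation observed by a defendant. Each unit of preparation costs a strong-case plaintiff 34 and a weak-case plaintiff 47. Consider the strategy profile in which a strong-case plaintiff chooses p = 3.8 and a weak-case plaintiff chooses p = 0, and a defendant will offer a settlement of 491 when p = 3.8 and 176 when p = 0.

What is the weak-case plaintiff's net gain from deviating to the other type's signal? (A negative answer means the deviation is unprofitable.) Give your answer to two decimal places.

136.40

Playing p = 0 the weak-case plaintiff receives 176.
Deviating to p = 3.8 brings payment 491 at cost 47 × 3.8 = 178.6, netting 312.4.
Gain from deviating: 312.4 − 176 = 136.40.
The gain is positive, so the weak-case type's incentive-compatibility constraint is violated — this profile is not a separating equilibrium.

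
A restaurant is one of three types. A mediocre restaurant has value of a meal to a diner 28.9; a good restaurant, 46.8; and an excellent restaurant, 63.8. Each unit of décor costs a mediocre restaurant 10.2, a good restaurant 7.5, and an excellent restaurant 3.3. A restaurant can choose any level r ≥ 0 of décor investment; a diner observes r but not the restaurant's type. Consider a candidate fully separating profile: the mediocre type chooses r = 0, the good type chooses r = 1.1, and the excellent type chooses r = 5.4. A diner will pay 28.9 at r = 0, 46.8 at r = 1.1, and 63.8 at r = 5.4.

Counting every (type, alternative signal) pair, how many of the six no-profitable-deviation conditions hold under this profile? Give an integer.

Mediocre (own payoff 28.9): to r=1.1 gives 46.8 − 10.2×1.1 = 35.58 → profitable ✗; to r=5.4 gives 63.8 − 10.2×5.4 = 8.72 → no gain ✓.
Good (own payoff 46.8 − 7.5×1.1 = 38.55): to r=0 gives 28.9 → no gain ✓; to r=5.4 gives 63.8 − 7.5×5.4 = 23.3 → no gain ✓.
Excellent (own payoff 63.8 − 3.3×5.4 = 45.98): to r=0 gives 28.9 → no gain ✓; to r=1.1 gives 46.8 − 3.3×1.1 = 43.17 → no gain ✓.
5 of the 6 constraints hold; not an equilibrium.

5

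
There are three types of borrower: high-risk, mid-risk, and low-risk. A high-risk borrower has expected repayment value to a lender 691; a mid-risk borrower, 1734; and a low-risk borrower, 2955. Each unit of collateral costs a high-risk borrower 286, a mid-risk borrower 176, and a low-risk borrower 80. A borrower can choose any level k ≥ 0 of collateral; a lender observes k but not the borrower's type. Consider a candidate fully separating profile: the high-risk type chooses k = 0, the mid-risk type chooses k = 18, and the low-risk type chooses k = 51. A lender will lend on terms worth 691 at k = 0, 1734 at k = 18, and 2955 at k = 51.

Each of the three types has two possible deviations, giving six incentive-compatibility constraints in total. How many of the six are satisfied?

3

Mid-risk (own payoff 1734 − 176×18 = -1434): to k=0 gives 691 → profitable ✗; to k=51 gives 2955 − 176×51 = -6021 → no gain ✓.
Low-risk (own payoff 2955 − 80×51 = -1125): to k=0 gives 691 → profitable ✗; to k=18 gives 1734 − 80×18 = 294 → profitable ✗.
High-risk (own payoff 691): to k=18 gives 1734 − 286×18 = -3414 → no gain ✓; to k=51 gives 2955 − 286×51 = -11631 → no gain ✓.
3 of the 6 constraints hold; not an equilibrium.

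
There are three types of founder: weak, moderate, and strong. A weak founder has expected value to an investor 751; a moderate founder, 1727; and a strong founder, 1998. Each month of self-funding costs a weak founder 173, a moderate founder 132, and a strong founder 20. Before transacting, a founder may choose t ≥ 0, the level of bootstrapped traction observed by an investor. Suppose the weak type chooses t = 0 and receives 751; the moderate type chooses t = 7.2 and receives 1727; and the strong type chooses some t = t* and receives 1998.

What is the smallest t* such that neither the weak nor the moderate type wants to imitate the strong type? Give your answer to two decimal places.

9.25

Weak type (on-path payoff 751) won't mimic when 751 ≥ 1998 − 173·t*, i.e. t* ≥ 7.21.
Moderate type (on-path payoff 1727 − 132×7.2 = 776.6) won't mimic when 776.6 ≥ 1998 − 132·t*, i.e. t* ≥ 9.25.
Both must hold, so t* = max(7.21, 9.25) = 9.25. The moderate type's constraint binds.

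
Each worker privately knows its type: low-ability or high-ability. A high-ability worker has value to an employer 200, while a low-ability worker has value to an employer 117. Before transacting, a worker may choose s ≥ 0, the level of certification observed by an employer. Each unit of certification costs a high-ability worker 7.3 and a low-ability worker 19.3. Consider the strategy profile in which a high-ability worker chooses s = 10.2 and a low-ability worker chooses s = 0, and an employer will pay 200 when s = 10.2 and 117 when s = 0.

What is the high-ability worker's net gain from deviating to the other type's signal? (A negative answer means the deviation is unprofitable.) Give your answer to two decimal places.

Playing s = 10.2 the high-ability worker receives 200 − 7.3 × 10.2 = 125.54.
Deviating to s = 0 yields 117 instead.
Gain from deviating: 117 − 125.54 = -8.54.
The gain is negative, so the high-ability type's incentive-compatibility constraint is satisfied.

-8.54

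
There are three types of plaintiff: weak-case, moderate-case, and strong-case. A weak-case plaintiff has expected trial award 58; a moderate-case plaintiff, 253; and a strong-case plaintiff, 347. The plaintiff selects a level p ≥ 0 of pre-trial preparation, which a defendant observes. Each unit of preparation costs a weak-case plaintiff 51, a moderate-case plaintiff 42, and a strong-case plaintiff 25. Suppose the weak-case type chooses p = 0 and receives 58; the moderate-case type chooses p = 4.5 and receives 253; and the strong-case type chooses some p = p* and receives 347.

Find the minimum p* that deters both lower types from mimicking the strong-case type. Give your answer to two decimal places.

6.74

Moderate-case type (on-path payoff 253 − 42×4.5 = 64) won't mimic when 64 ≥ 347 − 42·p*, i.e. p* ≥ 6.74.
Weak-case type (on-path payoff 58) won't mimic when 58 ≥ 347 − 51·p*, i.e. p* ≥ 5.67.
Both must hold, so p* = max(5.67, 6.74) = 6.74. The moderate-case type's constraint binds.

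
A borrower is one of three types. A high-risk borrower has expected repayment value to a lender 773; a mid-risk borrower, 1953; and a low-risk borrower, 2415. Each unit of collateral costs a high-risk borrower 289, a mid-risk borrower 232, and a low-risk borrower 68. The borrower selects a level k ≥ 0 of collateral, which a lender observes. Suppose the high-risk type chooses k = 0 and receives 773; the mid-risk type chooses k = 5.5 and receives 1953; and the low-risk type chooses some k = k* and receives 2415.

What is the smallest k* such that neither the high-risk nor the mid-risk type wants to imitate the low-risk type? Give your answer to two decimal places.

High-risk type (on-path payoff 773) won't mimic when 773 ≥ 2415 − 289·k*, i.e. k* ≥ 5.68.
Mid-risk type (on-path payoff 1953 − 232×5.5 = 677) won't mimic when 677 ≥ 2415 − 232·k*, i.e. k* ≥ 7.49.
Both must hold, so k* = max(5.68, 7.49) = 7.49. The mid-risk type's constraint binds.

7.49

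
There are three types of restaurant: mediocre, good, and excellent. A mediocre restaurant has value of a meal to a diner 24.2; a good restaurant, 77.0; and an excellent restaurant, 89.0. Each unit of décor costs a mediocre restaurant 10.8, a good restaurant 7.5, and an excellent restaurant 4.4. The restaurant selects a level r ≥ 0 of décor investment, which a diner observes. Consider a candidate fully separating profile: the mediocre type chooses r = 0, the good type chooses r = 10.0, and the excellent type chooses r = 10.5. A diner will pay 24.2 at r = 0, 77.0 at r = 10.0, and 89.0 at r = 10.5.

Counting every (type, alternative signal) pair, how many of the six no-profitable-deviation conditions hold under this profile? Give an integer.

4

Good (own payoff 77.0 − 7.5×10.0 = 2): to r=0 gives 24.2 → profitable ✗; to r=10.5 gives 89.0 − 7.5×10.5 = 10.25 → profitable ✗.
Mediocre (own payoff 24.2): to r=10.0 gives 77.0 − 10.8×10.0 = -31 → no gain ✓; to r=10.5 gives 89.0 − 10.8×10.5 = -24.4 → no gain ✓.
Excellent (own payoff 89.0 − 4.4×10.5 = 42.8): to r=0 gives 24.2 → no gain ✓; to r=10.0 gives 77.0 − 4.4×10.0 = 33 → no gain ✓.
4 of the 6 constraints hold; not an equilibrium.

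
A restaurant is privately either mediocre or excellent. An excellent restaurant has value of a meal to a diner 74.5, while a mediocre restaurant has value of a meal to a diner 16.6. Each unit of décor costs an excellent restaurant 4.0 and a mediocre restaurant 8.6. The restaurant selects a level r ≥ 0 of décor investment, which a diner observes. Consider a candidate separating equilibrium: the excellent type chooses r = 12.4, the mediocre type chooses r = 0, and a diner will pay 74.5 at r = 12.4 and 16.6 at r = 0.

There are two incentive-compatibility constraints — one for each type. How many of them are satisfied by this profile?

2

Excellent type: signal → 74.5 − 4.0 × 12.4 = 24.9; deviate to 0 → 16.6. IC holds (24.9 ≥ 16.6).
Mediocre type: stay at 0 → 16.6; mimic → 74.5 − 8.6 × 12.4 = -32.14. IC holds (16.6 ≥ -32.14).
2 of 2 constraints hold, so this is a separating equilibrium.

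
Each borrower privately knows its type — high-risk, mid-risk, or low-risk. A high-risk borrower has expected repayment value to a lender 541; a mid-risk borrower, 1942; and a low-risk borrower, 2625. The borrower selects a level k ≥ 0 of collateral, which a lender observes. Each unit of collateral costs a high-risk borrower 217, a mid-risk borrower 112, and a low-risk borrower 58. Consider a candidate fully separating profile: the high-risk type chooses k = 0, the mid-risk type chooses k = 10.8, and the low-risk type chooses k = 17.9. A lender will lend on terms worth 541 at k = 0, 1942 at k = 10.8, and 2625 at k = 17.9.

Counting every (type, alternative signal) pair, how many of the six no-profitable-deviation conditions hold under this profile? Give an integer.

6

High-risk (own payoff 541): to k=10.8 gives 1942 − 217×10.8 = -401.6 → no gain ✓; to k=17.9 gives 2625 − 217×17.9 = -1259.3 → no gain ✓.
Mid-risk (own payoff 1942 − 112×10.8 = 732.4): to k=0 gives 541 → no gain ✓; to k=17.9 gives 2625 − 112×17.9 = 620.2 → no gain ✓.
Low-risk (own payoff 2625 − 58×17.9 = 1586.8): to k=0 gives 541 → no gain ✓; to k=10.8 gives 1942 − 58×10.8 = 1315.6 → no gain ✓.
6 of the 6 constraints hold; this profile is a separating equilibrium.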